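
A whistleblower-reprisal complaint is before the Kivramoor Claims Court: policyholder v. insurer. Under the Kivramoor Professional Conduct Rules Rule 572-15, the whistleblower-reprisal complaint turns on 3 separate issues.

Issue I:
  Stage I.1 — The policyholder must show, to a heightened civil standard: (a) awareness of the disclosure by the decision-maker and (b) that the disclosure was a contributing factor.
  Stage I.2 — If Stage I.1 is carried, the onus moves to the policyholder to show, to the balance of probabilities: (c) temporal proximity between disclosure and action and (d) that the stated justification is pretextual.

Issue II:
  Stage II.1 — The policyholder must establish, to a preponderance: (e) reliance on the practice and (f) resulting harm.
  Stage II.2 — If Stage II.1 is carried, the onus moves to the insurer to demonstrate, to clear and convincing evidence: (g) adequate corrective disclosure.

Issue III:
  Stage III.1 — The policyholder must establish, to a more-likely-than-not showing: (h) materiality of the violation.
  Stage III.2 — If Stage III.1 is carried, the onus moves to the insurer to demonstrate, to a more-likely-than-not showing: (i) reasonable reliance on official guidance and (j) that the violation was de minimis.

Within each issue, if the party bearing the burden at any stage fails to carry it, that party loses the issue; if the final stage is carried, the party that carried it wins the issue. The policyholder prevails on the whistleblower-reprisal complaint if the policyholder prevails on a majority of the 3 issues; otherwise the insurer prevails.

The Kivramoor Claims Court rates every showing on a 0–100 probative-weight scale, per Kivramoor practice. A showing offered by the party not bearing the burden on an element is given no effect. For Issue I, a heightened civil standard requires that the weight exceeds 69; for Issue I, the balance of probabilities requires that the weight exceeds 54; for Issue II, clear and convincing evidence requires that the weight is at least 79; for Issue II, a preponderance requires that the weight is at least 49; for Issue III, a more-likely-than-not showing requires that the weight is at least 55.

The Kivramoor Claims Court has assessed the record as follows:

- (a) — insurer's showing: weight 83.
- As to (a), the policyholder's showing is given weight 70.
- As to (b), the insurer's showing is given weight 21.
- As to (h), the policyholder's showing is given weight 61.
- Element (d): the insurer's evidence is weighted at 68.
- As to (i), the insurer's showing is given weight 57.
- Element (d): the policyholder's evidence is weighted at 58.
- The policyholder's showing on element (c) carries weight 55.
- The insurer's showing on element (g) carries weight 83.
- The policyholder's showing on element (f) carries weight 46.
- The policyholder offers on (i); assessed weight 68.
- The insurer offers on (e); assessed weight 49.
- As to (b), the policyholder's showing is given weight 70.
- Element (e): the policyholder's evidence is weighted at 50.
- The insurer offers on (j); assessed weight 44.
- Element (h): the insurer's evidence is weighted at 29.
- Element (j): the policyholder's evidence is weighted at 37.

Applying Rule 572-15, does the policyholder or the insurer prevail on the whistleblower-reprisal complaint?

— Issue I —
Stage I.1 — burden on policyholder; standard: a heightened civil standard (weight exceeds 69).
    (a): 70 (insurer's 83 disregarded) > 69 [met]
    (b): 70 (insurer's 21 disregarded) > 69 [met]
  Stage I.1 carried; the burden remains with the policyholder.
Stage I.2 — burden on policyholder; standard: the balance of probabilities (weight exceeds 54).
    (c): 55 > 54 [met]
    (d): 58 (insurer's 68 disregarded) > 54 [met]
  The policyholder carries the last stage.
Every stage carried; the policyholder prevails on this issue.
— Issue II —
At Stage II.1 the policyholder must meet a preponderance (weight is at least 49): on (e) the weight is 50 (the insurer's 49 is given no effect), which does reach 49, so (e) meets the standard; on (f) the weight is 46, which does not reach 49, so (f) does not meet the standard.
  The policyholder does not carry Stage II.1.
The insurer prevails on this issue.
— Issue III —
At Stage III.1 the policyholder must meet a more-likely-than-not showing (weight is at least 55): on (h) the weight is 61 (the insurer's 29 is given no effect), ≥ 55, so (h) meets the standard.
  The policyholder carries Stage III.1; the insurer now bears the burden.
At Stage III.2 the insurer must meet a more-likely-than-not showing (weight is at least 55): on (i) the weight is 57 (the policyholder's 68 is given no effect), ≥ 55, so (i) meets the standard; on (j) the weight is 44 (the policyholder's 37 is given no effect), < 55, so (j) does not meet the standard.
  Stage III.2 not carried; the insurer fails its burden.
The policyholder prevails on this issue.
Per-issue: Issue I → policyholder; Issue II → insurer; Issue III → policyholder. The policyholder must prevail on a majority of issues; overall, the policyholder prevails.

policyholder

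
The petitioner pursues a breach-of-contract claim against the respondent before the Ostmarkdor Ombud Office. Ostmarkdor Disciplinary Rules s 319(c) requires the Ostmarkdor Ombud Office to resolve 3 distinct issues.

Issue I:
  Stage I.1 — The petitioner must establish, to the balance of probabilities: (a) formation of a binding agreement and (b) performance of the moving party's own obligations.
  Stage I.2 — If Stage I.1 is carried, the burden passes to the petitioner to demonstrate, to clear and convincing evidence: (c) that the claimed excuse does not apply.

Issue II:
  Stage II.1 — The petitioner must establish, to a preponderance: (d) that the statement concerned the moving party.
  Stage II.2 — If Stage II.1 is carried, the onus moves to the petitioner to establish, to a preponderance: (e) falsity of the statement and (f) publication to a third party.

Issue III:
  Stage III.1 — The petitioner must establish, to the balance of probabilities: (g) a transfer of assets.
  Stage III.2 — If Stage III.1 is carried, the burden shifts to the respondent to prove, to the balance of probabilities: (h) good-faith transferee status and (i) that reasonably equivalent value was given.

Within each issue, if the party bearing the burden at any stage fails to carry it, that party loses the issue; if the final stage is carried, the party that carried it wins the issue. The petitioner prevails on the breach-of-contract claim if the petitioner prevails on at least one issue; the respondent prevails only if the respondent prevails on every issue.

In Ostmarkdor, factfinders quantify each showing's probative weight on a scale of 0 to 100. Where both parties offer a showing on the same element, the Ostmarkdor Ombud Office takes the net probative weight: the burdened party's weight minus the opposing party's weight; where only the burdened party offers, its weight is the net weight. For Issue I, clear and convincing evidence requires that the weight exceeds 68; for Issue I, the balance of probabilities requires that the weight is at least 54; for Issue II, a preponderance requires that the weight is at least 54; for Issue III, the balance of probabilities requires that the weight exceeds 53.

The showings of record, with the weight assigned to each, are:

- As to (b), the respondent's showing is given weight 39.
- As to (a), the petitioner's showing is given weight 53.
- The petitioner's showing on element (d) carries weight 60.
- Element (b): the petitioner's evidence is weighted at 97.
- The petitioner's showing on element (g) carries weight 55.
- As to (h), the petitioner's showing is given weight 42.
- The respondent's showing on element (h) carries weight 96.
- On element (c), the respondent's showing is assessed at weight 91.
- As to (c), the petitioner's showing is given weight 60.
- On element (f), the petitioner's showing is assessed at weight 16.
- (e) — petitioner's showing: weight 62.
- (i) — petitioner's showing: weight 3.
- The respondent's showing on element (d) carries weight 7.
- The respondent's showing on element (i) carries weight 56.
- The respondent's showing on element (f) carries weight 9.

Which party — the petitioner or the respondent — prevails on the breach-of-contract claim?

— Issue I —
At Stage I.1 the petitioner must meet the balance of probabilities (weight is at least 54): on (a) the weight is 53, < 54, so (a) does not meet the standard; on (b) the weight is 97 less the opposing 39 gives net 58, which does reach 54, so (b) meets the standard.
  Not every element is met, so the petitioner fails to carry Stage I.1.
So the respondent prevails on this issue.
— Issue II —
At Stage II.1 the petitioner must meet a preponderance (weight is at least 54): on (d) the weight is 60 less the opposing 7 gives net 53, < 54, so (d) does not meet the standard.
  Not every element is met, so the petitioner fails to carry Stage II.1.
The analysis ends at Stage II.1; the respondent prevails on this issue.
— Issue III —
Stage III.1 — burden on petitioner; standard: the balance of probabilities (weight exceeds 53).
    (g): 55 > 53 [met]
  The petitioner carries Stage III.1; the respondent now bears the burden.
Stage III.2 — burden on respondent; standard: the balance of probabilities (weight exceeds 53).
    (h): 96 − 42 = 54 > 53 [met]
    (i): 56 − 3 = 53 ≤ 53 [not met]
  Not every element is met, so the respondent fails to carry Stage III.2.
The analysis ends at Stage III.2; the petitioner prevails on this issue.
Per-issue: Issue I → respondent; Issue II → respondent; Issue III → petitioner. The petitioner must prevail on at least one issue; overall, the petitioner prevails.

petitioner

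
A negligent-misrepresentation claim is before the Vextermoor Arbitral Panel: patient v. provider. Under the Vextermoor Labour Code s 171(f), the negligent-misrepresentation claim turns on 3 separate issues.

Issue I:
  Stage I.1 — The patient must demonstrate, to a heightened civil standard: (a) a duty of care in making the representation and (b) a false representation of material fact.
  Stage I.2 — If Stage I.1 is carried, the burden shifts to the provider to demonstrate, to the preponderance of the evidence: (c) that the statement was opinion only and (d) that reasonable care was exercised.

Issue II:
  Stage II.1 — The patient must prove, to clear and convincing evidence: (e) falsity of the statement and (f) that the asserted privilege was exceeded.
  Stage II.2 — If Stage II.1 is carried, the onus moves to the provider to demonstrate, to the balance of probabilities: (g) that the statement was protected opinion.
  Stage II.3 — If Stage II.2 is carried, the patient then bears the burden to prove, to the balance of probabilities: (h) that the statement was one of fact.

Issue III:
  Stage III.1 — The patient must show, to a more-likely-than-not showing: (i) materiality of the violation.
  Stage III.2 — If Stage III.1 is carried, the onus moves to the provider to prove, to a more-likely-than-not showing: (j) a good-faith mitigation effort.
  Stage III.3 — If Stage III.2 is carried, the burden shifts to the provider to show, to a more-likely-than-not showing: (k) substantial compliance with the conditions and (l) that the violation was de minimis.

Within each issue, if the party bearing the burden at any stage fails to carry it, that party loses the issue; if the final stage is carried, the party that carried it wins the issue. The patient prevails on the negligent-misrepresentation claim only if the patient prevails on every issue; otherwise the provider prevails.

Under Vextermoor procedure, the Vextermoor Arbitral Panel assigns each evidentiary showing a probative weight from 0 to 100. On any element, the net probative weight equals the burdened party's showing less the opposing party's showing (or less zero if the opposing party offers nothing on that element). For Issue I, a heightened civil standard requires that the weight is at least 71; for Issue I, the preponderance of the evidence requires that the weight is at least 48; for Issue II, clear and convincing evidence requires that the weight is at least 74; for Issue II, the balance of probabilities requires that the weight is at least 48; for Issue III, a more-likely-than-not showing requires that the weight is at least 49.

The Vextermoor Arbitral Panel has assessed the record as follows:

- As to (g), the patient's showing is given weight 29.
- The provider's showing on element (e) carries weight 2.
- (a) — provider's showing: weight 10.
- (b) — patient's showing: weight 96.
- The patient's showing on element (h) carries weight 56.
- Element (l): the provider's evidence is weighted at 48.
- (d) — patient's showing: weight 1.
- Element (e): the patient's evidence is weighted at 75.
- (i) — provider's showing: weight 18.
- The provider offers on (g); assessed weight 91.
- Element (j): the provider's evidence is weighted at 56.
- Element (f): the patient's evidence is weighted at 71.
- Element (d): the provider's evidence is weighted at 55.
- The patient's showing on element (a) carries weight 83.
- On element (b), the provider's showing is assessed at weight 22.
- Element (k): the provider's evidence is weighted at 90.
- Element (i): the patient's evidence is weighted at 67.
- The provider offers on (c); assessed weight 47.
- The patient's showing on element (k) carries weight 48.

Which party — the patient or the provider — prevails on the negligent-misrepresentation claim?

— Issue I —
At Stage I.1 the patient must meet a heightened civil standard (weight is at least 71): on (a) the weight is 83 less the opposing 10 gives net 73, which does reach 71, so (a) meets the standard; on (b) the weight is 96 less the opposing 22 gives net 74, which does reach 71, so (b) meets the standard.
  Stage I.1 carried; the burden shifts to the provider.
At Stage I.2 the provider must meet the preponderance of the evidence (weight is at least 48): on (c) the weight is 47, < 48, so (c) does not meet the standard; on (d) the weight is 55 less the opposing 1 gives net 54, which does reach 48, so (d) meets the standard.
  Stage I.2 not carried; the provider fails its burden.
So the patient prevails on this issue.
— Issue II —
Stage II.1 — burden on patient; standard: clear and convincing evidence (weight is at least 74).
    (e): 75 − 2 = 73 < 74 [not met]
    (f): 71 < 74 [not met]
  The patient does not carry Stage II.1.
The provider prevails on this issue.
— Issue III —
At Stage III.1 the patient must meet a more-likely-than-not showing (weight is at least 49): on (i) the weight is 67 less the opposing 18 gives net 49, which does reach 49, so (i) meets the standard.
  Stage III.1 is satisfied; the onus moves to the provider.
At Stage III.2 the provider must meet a more-likely-than-not showing (weight is at least 49): on (j) the weight is 56, which does reach 49, so (j) meets the standard.
  Stage III.2 is satisfied; the provider continues to bear the burden.
At Stage III.3 the provider must meet a more-likely-than-not showing (weight is at least 49): on (k) the weight is 90 less the opposing 48 gives net 42, which does not reach 49, so (k) does not meet the standard; on (l) the weight is 48, which does not reach 49, so (l) does not meet the standard.
  Stage III.3 not carried; the provider fails its burden.
The patient prevails on this issue.
Per-issue: Issue I → patient; Issue II → provider; Issue III → patient. The patient must prevail on every issue; overall, the provider prevails.

provider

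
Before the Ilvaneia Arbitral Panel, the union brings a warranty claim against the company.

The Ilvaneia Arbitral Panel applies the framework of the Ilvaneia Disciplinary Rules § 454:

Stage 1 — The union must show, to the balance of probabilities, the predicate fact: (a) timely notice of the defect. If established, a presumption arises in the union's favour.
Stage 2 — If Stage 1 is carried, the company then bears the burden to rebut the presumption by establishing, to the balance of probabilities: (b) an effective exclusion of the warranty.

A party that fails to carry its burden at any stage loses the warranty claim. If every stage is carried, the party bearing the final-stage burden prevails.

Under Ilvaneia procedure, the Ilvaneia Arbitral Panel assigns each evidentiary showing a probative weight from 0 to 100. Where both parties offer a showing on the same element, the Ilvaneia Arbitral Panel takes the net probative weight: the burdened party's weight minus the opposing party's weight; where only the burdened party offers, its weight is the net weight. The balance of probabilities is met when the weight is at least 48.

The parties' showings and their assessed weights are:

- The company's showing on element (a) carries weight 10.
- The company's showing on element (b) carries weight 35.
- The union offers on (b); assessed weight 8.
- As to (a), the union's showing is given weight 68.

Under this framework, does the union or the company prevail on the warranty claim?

union

Stage 1 (union, the balance of probabilities, weight is at least 48): (a) net 68−10=58 ≥ 48 — meets.
  All elements met. The burden passes to the company.
Stage 2 (company, the balance of probabilities, weight is at least 48): (b) net 35−8=27 < 48 — fails.
  The company does not carry Stage 2.
The union prevails.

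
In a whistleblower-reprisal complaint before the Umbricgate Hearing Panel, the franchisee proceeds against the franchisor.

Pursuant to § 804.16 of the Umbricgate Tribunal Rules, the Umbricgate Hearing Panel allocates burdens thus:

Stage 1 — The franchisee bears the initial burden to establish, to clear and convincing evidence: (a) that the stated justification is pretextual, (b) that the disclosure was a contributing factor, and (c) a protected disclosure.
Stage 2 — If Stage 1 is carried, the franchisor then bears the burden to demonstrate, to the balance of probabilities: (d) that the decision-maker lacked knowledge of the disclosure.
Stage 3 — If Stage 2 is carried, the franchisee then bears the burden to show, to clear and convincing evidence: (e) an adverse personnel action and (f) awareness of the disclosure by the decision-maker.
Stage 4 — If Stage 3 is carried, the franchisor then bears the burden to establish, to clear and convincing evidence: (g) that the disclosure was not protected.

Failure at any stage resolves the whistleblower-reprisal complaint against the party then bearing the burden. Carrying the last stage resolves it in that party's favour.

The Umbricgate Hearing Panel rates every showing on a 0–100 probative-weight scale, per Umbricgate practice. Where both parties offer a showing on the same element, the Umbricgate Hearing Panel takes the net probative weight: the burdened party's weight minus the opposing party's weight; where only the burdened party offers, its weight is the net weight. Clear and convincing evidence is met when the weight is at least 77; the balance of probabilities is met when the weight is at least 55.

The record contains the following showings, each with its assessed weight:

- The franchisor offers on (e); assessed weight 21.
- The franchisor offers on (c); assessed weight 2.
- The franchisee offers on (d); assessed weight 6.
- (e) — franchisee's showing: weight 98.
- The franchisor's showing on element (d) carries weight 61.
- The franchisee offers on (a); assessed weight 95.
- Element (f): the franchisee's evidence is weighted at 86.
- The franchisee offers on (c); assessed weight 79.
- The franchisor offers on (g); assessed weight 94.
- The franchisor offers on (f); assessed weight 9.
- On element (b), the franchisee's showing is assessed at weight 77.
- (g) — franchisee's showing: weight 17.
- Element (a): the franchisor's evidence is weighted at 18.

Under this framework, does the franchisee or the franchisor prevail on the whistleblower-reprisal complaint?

Stage 1 (franchisee, clear and convincing evidence, weight is at least 77): (a) net 95−18=77 ≥ 77 — meets; (b) 77 ≥ 77 — meets; (c) net 79−2=77 ≥ 77 — meets.
  The franchisee carries Stage 1; the franchisor now bears the burden.
Stage 2 (franchisor, the balance of probabilities, weight is at least 55): (d) net 61−6=55 ≥ 55 — meets.
  All elements met. The burden passes to the franchisee.
Stage 3 (franchisee, clear and convincing evidence, weight is at least 77): (e) net 98−21=77 ≥ 77 — meets; (f) net 86−9=77 ≥ 77 — meets.
  Stage 3 is satisfied; the onus moves to the franchisor.
Stage 4 (franchisor, clear and convincing evidence, weight is at least 77): (g) net 94−17=77 ≥ 77 — meets.
  The franchisor carries the last stage.
Every stage carried; the franchisor prevails.

franchisor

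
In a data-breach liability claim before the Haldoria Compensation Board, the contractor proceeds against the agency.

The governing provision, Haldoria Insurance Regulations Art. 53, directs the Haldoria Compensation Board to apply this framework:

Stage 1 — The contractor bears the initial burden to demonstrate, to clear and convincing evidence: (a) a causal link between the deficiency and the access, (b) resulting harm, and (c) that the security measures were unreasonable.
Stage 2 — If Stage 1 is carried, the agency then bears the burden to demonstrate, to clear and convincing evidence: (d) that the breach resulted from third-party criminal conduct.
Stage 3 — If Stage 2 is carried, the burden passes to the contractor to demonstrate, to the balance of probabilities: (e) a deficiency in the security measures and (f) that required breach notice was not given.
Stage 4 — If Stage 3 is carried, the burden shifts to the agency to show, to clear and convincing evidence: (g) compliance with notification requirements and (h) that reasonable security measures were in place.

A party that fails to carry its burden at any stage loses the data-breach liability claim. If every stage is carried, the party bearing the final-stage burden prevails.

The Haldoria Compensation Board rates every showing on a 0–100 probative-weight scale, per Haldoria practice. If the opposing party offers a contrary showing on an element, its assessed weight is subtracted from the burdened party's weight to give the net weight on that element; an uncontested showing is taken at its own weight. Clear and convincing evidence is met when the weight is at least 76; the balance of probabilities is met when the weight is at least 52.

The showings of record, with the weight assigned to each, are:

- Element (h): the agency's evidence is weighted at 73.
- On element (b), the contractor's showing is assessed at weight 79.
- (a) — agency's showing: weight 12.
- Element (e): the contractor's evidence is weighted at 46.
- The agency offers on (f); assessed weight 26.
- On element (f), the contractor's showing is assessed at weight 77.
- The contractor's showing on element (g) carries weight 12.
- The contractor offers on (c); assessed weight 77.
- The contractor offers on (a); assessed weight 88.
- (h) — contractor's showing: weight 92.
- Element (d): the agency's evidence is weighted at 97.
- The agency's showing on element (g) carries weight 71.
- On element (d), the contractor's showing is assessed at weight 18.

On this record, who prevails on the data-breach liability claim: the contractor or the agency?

agency

At Stage 1 the contractor must meet clear and convincing evidence (weight is at least 76): on (a) the weight is 88 less the opposing 12 gives net 76, which does reach 76, so (a) meets the standard; on (b) the weight is 79, which does reach 76, so (b) meets the standard; on (c) the weight is 77, which does reach 76, so (c) meets the standard.
  Stage 1 is satisfied; the onus moves to the agency.
At Stage 2 the agency must meet clear and convincing evidence (weight is at least 76): on (d) the weight is 97 less the opposing 18 gives net 79, which does reach 76, so (d) meets the standard.
  The agency carries Stage 2; the contractor now bears the burden.
At Stage 3 the contractor must meet the balance of probabilities (weight is at least 52): on (e) the weight is 46, < 52, so (e) does not meet the standard; on (f) the weight is 77 less the opposing 26 gives net 51, which does not reach 52, so (f) does not meet the standard.
  Stage 3 not carried; the contractor fails its burden.
So the agency prevails.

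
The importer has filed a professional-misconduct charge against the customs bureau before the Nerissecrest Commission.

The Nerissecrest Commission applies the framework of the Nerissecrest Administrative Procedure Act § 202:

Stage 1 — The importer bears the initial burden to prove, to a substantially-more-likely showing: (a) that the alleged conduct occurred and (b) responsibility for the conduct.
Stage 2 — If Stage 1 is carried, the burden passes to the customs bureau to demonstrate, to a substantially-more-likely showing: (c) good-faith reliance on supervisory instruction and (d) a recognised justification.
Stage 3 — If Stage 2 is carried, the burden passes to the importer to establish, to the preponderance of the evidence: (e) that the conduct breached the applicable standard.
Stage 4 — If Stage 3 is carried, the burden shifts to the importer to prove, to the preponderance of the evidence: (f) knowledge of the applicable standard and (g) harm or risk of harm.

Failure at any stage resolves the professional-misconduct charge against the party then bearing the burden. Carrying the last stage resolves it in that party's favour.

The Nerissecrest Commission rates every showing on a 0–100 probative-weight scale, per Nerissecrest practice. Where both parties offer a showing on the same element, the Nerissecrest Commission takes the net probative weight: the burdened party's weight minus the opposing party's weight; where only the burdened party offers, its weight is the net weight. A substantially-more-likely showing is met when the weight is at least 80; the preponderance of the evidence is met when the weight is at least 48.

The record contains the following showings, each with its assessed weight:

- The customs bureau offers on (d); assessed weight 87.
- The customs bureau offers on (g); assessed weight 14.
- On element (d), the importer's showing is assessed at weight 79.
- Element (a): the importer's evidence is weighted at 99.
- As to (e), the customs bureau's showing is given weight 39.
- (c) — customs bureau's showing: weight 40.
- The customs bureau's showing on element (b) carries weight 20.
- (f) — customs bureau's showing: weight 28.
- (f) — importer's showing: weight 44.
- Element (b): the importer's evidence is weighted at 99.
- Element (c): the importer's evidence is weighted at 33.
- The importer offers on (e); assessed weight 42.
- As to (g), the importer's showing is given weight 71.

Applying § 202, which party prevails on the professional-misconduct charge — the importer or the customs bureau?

At Stage 1 the importer must meet a substantially-more-likely showing (weight is at least 80): on (a) the weight is 99, ≥ 80, so (a) meets the standard; on (b) the weight is 99 less the opposing 20 gives net 79, which does not reach 80, so (b) does not meet the standard.
  The importer does not carry Stage 1.
The analysis ends at Stage 1; the customs bureau prevails.

customs bureau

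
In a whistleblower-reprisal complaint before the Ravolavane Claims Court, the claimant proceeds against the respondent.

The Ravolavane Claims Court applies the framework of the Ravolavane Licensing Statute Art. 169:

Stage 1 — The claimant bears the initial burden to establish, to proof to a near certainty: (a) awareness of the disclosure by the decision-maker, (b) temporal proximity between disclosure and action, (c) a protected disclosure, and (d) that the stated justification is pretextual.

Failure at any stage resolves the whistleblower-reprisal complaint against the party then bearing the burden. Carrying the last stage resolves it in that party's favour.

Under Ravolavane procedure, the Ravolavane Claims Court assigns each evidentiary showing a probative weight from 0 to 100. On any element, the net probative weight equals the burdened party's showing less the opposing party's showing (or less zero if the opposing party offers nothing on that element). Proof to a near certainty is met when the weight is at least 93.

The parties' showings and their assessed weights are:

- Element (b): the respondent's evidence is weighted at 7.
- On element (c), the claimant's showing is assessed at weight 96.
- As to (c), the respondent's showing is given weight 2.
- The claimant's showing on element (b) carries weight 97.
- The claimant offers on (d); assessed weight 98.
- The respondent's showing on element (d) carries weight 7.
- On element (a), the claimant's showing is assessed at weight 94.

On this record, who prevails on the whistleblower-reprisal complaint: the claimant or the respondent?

respondent

At Stage 1 the claimant must meet proof to a near certainty (weight is at least 93): on (a) the weight is 94, ≥ 93, so (a) meets the standard; on (b) the weight is 97 less the opposing 7 gives net 90, which does not reach 93, so (b) does not meet the standard; on (c) the weight is 96 less the opposing 2 gives net 94, ≥ 93, so (c) meets the standard; on (d) the weight is 98 less the opposing 7 gives net 91, < 93, so (d) does not meet the standard.
  Not every element is met, so the claimant fails to carry Stage 1.
The analysis ends at Stage 1; the respondent prevails.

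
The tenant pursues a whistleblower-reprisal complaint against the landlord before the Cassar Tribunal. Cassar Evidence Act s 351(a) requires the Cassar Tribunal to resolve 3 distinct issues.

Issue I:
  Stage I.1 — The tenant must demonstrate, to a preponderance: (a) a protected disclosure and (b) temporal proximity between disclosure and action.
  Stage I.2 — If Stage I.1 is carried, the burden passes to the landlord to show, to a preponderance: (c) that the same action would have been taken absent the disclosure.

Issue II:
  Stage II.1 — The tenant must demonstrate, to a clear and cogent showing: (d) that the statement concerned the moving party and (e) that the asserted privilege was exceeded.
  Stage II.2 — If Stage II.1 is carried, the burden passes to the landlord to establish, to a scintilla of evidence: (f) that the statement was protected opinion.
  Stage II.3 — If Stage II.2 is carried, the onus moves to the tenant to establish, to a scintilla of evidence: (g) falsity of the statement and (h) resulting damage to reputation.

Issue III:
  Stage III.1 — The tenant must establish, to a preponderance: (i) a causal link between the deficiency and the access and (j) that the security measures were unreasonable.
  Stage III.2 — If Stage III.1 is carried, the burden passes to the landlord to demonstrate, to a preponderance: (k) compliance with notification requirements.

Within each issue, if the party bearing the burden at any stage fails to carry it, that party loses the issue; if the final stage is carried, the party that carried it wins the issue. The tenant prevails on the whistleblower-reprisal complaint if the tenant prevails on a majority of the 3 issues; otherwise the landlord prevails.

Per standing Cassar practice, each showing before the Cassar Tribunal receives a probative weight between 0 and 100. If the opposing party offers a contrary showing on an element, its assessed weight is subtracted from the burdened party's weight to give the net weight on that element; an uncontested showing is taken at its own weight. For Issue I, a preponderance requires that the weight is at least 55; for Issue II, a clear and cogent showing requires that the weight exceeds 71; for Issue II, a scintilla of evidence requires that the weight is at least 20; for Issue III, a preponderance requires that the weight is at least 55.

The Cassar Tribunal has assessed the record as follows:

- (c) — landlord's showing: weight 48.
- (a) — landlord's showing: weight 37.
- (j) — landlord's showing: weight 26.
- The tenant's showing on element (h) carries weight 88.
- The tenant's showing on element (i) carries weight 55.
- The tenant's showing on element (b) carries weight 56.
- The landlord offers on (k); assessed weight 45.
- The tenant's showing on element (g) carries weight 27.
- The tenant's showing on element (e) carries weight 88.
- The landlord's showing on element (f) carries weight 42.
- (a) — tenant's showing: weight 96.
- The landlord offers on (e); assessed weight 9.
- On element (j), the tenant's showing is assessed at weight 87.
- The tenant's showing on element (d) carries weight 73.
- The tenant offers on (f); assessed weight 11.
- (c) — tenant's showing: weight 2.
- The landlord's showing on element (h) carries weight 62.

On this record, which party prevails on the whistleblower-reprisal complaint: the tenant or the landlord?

tenant

— Issue I —
Stage I.1 — burden on tenant; standard: a preponderance (weight is at least 55).
    (a): 96 − 37 = 59 ≥ 55 [met]
    (b): 56 ≥ 55 [met]
  All elements met. The burden passes to the landlord.
Stage I.2 — burden on landlord; standard: a preponderance (weight is at least 55).
    (c): 48 − 2 = 46 < 55 [not met]
  Not every element is met, so the landlord fails to carry Stage I.2.
The tenant prevails on this issue.
— Issue II —
At Stage II.1 the tenant must meet a clear and cogent showing (weight exceeds 71): on (d) the weight is 73, > 71, so (d) meets the standard; on (e) the weight is 88 less the opposing 9 gives net 79, > 71, so (e) meets the standard.
  Stage II.1 carried; the burden shifts to the landlord.
At Stage II.2 the landlord must meet a scintilla of evidence (weight is at least 20): on (f) the weight is 42 less the opposing 11 gives net 31, which does reach 20, so (f) meets the standard.
  All elements met. The burden passes to the tenant.
At Stage II.3 the tenant must meet a scintilla of evidence (weight is at least 20): on (g) the weight is 27, which does reach 20, so (g) meets the standard; on (h) the weight is 88 less the opposing 62 gives net 26, which does reach 20, so (h) meets the standard.
  Stage II.3 carried; the final stage is satisfied.
All stages carried — the tenant prevails on this issue.
— Issue III —
At Stage III.1 the tenant must meet a preponderance (weight is at least 55): on (i) the weight is 55, which does reach 55, so (i) meets the standard; on (j) the weight is 87 less the opposing 26 gives net 61, ≥ 55, so (j) meets the standard.
  Stage III.1 carried; the burden shifts to the landlord.
At Stage III.2 the landlord must meet a preponderance (weight is at least 55): on (k) the weight is 45, which does not reach 55, so (k) does not meet the standard.
  Not every element is met, so the landlord fails to carry Stage III.2.
So the tenant prevails on this issue.
Per-issue: Issue I → tenant; Issue II → tenant; Issue III → tenant. The tenant must prevail on a majority of issues; overall, the tenant prevails.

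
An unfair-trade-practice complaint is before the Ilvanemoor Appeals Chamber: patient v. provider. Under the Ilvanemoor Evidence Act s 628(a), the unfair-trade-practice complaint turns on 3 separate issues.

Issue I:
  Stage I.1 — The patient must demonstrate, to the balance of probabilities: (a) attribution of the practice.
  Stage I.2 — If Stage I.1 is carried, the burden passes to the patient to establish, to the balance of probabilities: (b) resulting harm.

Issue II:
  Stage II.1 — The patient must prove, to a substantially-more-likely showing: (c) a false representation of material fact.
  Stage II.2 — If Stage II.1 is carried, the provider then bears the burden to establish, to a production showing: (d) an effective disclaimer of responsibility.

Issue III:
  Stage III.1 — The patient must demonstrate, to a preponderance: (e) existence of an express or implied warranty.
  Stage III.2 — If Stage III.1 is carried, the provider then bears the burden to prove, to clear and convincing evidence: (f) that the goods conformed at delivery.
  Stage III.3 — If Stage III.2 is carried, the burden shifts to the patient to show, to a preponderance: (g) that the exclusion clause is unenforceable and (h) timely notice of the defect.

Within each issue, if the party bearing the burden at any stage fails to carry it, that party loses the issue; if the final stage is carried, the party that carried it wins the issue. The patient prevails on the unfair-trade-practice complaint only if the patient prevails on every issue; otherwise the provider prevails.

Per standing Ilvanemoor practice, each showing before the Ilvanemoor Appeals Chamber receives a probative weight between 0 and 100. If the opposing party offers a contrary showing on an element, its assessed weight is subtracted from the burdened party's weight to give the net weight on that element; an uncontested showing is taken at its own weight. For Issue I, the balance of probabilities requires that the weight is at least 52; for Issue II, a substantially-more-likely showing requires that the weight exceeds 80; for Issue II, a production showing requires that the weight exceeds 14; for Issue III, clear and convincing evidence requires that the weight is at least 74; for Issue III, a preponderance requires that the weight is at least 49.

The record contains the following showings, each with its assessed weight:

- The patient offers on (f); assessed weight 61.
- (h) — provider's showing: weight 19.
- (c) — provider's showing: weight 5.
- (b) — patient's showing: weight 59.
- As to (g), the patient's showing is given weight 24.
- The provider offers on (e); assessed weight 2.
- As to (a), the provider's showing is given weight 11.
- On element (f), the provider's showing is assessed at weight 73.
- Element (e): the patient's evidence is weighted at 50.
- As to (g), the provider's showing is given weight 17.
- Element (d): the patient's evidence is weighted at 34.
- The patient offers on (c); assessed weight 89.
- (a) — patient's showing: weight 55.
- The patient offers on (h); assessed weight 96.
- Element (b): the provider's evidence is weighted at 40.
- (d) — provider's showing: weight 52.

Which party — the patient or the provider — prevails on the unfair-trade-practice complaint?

provider

— Issue I —
Stage I.1 — burden on patient; standard: the balance of probabilities (weight is at least 52).
    (a): 55 − 11 = 44 < 52 [not met]
  Not every element is met, so the patient fails to carry Stage I.1.
So the provider prevails on this issue.
— Issue II —
Stage II.1 (patient, a substantially-more-likely showing, weight exceeds 80): (c) net 89−5=84 > 80 — meets.
  All elements met. The burden passes to the provider.
Stage II.2 (provider, a production showing, weight exceeds 14): (d) net 52−34=18 > 14 — meets.
  The provider carries the last stage.
With every stage satisfied, the provider prevails on this issue.
— Issue III —
Stage III.1 — burden on patient; standard: a preponderance (weight is at least 49).
    (e): 50 − 2 = 48 < 49 [not met]
  The patient does not carry Stage III.1.
The analysis ends at Stage III.1; the provider prevails on this issue.
Per-issue: Issue I → provider; Issue II → provider; Issue III → provider. The patient must prevail on every issue; overall, the provider prevails.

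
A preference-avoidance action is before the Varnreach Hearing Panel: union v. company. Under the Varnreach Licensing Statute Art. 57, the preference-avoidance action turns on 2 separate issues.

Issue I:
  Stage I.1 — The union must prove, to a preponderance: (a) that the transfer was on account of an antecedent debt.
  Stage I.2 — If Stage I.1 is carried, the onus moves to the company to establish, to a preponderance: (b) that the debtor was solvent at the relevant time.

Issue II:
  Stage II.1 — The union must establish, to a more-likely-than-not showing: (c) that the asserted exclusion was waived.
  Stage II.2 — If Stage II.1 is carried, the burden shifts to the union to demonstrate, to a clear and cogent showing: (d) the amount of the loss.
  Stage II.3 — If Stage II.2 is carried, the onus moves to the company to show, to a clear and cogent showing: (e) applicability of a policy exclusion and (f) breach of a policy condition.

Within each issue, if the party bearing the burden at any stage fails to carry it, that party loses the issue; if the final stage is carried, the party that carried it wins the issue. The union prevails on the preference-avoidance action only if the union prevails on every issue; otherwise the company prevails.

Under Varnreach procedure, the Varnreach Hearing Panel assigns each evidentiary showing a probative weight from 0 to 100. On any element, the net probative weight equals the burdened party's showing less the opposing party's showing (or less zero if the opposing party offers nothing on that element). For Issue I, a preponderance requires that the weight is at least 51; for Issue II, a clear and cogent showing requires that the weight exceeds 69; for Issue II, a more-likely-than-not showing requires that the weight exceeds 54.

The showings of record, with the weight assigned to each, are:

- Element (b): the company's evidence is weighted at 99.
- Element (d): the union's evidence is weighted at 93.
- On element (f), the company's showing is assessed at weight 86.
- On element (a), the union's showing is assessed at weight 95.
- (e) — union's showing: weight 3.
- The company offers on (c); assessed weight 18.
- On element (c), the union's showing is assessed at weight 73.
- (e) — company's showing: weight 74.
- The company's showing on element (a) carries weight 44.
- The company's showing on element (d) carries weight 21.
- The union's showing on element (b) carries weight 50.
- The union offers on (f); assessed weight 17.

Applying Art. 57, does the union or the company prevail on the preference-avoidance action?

— Issue I —
Stage I.1 — burden on union; standard: a preponderance (weight is at least 51).
    (a): 95 − 44 = 51 ≥ 51 [met]
  All elements met. The burden passes to the company.
Stage I.2 — burden on company; standard: a preponderance (weight is at least 51).
    (b): 99 − 50 = 49 < 51 [not met]
  Not every element is met, so the company fails to carry Stage I.2.
The analysis ends at Stage I.2; the union prevails on this issue.
— Issue II —
At Stage II.1 the union must meet a more-likely-than-not showing (weight exceeds 54): on (c) the weight is 73 less the opposing 18 gives net 55, which does exceed 54, so (c) meets the standard.
  Stage II.1 carried; the burden remains with the union.
At Stage II.2 the union must meet a clear and cogent showing (weight exceeds 69): on (d) the weight is 93 less the opposing 21 gives net 72, > 69, so (d) meets the standard.
  Stage II.2 carried; the burden shifts to the company.
At Stage II.3 the company must meet a clear and cogent showing (weight exceeds 69): on (e) the weight is 74 less the opposing 3 gives net 71, which does exceed 69, so (e) meets the standard; on (f) the weight is 86 less the opposing 17 gives net 69, ≤ 69, so (f) does not meet the standard.
  Not every element is met, so the company fails to carry Stage II.3.
So the union prevails on this issue.
Per-issue: Issue I → union; Issue II → union. The union must prevail on every issue; overall, the union prevails.

union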